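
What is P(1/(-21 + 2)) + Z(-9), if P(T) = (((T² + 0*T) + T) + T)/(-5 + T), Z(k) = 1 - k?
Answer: 18277/1824 ≈ 10.020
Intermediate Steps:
P(T) = (T² + 2*T)/(-5 + T) (P(T) = (((T² + 0) + T) + T)/(-5 + T) = ((T² + T) + T)/(-5 + T) = ((T + T²) + T)/(-5 + T) = (T² + 2*T)/(-5 + T))
P(1/(-21 + 2)) + Z(-9) = (2 + 1/(-21 + 2))/((-21 + 2)*(-5 + 1/(-21 + 2))) + (1 - 1*(-9)) = (2 + 1/(-19))/((-19)*(-5 + 1/(-19))) + (1 + 9) = -(2 - 1/19)/(19*(-5 - 1/19)) + 10 = -1/19*37/19/(-96/19) + 10 = -1/19*(-19/96)*37/19 + 10 = 37/1824 + 10 = 18277/1824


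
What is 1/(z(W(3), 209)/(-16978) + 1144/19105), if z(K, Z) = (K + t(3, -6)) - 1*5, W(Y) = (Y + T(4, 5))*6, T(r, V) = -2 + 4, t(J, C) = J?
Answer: 162182345/9443946 ≈ 17.173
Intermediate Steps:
T(r, V) = 2
W(Y) = 12 + 6*Y (W(Y) = (Y + 2)*6 = (2 + Y)*6 = 12 + 6*Y)
z(K, Z) = -2 + K (z(K, Z) = (K + 3) - 1*5 = (3 + K) - 5 = -2 + K)
1/(z(W(3), 209)/(-16978) + 1144/19105) = 1/((-2 + (12 + 6*3))/(-16978) + 1144/19105) = 1/((-2 + (12 + 18))*(-1/16978) + 1144*(1/19105)) = 1/((-2 + 30)*(-1/16978) + 1144/19105) = 1/(28*(-1/16978) + 1144/19105) = 1/(-14/8489 + 1144/19105) = 1/(9443946/162182345) = 162182345/9443946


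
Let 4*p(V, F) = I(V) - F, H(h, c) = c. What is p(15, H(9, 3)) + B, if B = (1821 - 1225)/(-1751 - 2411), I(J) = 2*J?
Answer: 54995/8324 ≈ 6.6068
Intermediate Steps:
p(V, F) = V/2 - F/4 (p(V, F) = (2*V - F)/4 = (-F + 2*V)/4 = V/2 - F/4)
B = -298/2081 (B = 596/(-4162) = 596*(-1/4162) = -298/2081 ≈ -0.14320)
p(15, H(9, 3)) + B = ((½)*15 - ¼*3) - 298/2081 = (15/2 - ¾) - 298/2081 = 27/4 - 298/2081 = 54995/8324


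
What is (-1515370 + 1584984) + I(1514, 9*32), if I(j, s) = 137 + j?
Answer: 71265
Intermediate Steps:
(-1515370 + 1584984) + I(1514, 9*32) = (-1515370 + 1584984) + (137 + 1514) = 69614 + 1651 = 71265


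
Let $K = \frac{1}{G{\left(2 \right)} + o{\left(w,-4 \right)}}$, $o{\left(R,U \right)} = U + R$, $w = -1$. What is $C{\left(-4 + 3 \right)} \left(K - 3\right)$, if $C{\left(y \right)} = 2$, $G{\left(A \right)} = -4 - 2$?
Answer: $- \frac{68}{11} \approx -6.1818$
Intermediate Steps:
$G{\left(A \right)} = -6$ ($G{\left(A \right)} = -4 - 2 = -6$)
$o{\left(R,U \right)} = R + U$
$K = - \frac{1}{11}$ ($K = \frac{1}{-6 - 5} = \frac{1}{-11} = - \frac{1}{11} \approx -0.090909$)
$C{\left(-4 + 3 \right)} \left(K - 3\right) = 2 \left(- \frac{1}{11} - 3\right) = 2 \left(- \frac{34}{11}\right) = - \frac{68}{11}$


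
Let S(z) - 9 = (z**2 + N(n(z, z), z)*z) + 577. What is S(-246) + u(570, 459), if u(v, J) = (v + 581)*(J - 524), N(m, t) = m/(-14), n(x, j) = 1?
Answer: -95868/7 ≈ -13695.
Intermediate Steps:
N(m, t) = -m/14 (N(m, t) = m*(-1/14) = -m/14)
u(v, J) = (-524 + J)*(581 + v) (u(v, J) = (581 + v)*(-524 + J) = (-524 + J)*(581 + v))
S(z) = 586 + z**2 - z/14 (S(z) = 9 + ((z**2 + (-1/14*1)*z) + 577) = 9 + ((z**2 - z/14) + 577) = 9 + (577 + z**2 - z/14) = 586 + z**2 - z/14)
S(-246) + u(570, 459) = (586 + (-246)**2 - 1/14*(-246)) + (-304444 - 524*570 + 581*459 + 459*570) = (586 + 60516 + 123/7) + (-304444 - 298680 + 266679 + 261630) = 427837/7 - 74815 = -95868/7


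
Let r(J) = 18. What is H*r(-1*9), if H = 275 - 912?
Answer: -11466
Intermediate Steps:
H = -637
H*r(-1*9) = -637*18 = -11466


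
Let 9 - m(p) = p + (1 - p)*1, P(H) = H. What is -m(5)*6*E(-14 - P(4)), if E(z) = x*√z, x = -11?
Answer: 1584*I*√2 ≈ 2240.1*I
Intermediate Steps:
m(p) = 8 (m(p) = 9 - (p + (1 - p)*1) = 9 - (p + (1 - p)) = 9 - 1*1 = 9 - 1 = 8)
E(z) = -11*√z
-m(5)*6*E(-14 - P(4)) = -8*6*(-11*√(-14 - 1*4)) = -48*(-11*√(-14 - 4)) = -48*(-33*I*√2) = -(-1584)*I*√2 = 1584*I*√2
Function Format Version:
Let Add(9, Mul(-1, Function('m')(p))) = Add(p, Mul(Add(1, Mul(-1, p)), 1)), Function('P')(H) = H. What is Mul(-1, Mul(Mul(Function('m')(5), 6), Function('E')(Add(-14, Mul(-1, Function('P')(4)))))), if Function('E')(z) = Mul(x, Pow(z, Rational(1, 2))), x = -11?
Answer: Mul(1584, I, Pow(2, Rational(1, 2))) ≈ Mul(2240.1, I)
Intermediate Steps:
Function('m')(p) = 8 (Function('m')(p) = Add(9, Mul(-1, Add(p, Mul(Add(1, Mul(-1, p)), 1)))) = Add(9, Mul(-1, Add(p, Add(1, Mul(-1, p))))) = Add(9, Mul(-1, 1)) = Add(9, -1) = 8)
Function('E')(z) = Mul(-11, Pow(z, Rational(1, 2)))
Mul(-1, Mul(Mul(Function('m')(5), 6), Function('E')(Add(-14, Mul(-1, Function('P')(4)))))) = Mul(-1, Mul(Mul(8, 6), Mul(-11, Pow(Add(-14, Mul(-1, 4)), Rational(1, 2))))) = Mul(-1, Mul(48, Mul(-11, Pow(Add(-14, -4), Rational(1, 2))))) = Mul(-1, Mul(48, Mul(-11, Pow(-18, Rational(1, 2))))) = Mul(-1, Mul(48, Mul(-11, Mul(3, I, Pow(2, Rational(1, 2)))))) = Mul(-1, Mul(48, Mul(-33, I, Pow(2, Rational(1, 2))))) = Mul(-1, Mul(-1584, I, Pow(2, Rational(1, 2)))) = Mul(1584, I, Pow(2, Rational(1, 2)))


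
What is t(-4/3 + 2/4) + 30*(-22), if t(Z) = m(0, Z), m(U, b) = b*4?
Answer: -1990/3 ≈ -663.33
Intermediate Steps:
m(U, b) = 4*b
t(Z) = 4*Z
t(-4/3 + 2/4) + 30*(-22) = 4*(-4/3 + 2/4) + 30*(-22) = 4*(-4*⅓ + 2*(¼)) - 660 = 4*(-4/3 + ½) - 660 = 4*(-⅚) - 660 = -10/3 - 660 = -1990/3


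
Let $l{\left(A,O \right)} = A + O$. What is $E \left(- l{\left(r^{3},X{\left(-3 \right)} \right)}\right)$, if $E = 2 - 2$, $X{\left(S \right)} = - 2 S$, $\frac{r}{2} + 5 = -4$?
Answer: $0$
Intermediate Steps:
$r = -18$ ($r = -10 + 2 \left(-4\right) = -10 - 8 = -18$)
$E = 0$
$E \left(- l{\left(r^{3},X{\left(-3 \right)} \right)}\right) = 0 \left(- (\left(-18\right)^{3} - -6)\right) = 0 \left(- (-5832 + 6)\right) = 0 \left(\left(-1\right) \left(-5826\right)\right) = 0 \cdot 5826 = 0$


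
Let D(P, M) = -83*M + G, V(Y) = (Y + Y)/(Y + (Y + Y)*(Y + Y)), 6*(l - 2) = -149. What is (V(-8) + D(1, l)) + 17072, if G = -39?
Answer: 3520627/186 ≈ 18928.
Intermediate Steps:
l = -137/6 (l = 2 + (1/6)*(-149) = 2 - 149/6 = -137/6 ≈ -22.833)
V(Y) = 2*Y/(Y + 4*Y**2) (V(Y) = (2*Y)/(Y + (2*Y)*(2*Y)) = (2*Y)/(Y + 4*Y**2) = 2*Y/(Y + 4*Y**2))
D(P, M) = -39 - 83*M (D(P, M) = -83*M - 39 = -39 - 83*M)
(V(-8) + D(1, l)) + 17072 = (2/(1 + 4*(-8)) + (-39 - 83*(-137/6))) + 17072 = (2/(1 - 32) + (-39 + 11371/6)) + 17072 = (2/(-31) + 11137/6) + 17072 = (2*(-1/31) + 11137/6) + 17072 = (-2/31 + 11137/6) + 17072 = 345235/186 + 17072 = 3520627/186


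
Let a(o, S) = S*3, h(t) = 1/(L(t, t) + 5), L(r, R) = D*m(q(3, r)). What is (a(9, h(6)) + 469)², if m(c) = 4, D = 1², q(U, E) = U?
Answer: 1982464/9 ≈ 2.2027e+5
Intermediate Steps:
D = 1
L(r, R) = 4 (L(r, R) = 1*4 = 4)
h(t) = ⅑ (h(t) = 1/(4 + 5) = 1/9 = ⅑)
a(o, S) = 3*S
(a(9, h(6)) + 469)² = (3*(⅑) + 469)² = (⅓ + 469)² = (1408/3)² = 1982464/9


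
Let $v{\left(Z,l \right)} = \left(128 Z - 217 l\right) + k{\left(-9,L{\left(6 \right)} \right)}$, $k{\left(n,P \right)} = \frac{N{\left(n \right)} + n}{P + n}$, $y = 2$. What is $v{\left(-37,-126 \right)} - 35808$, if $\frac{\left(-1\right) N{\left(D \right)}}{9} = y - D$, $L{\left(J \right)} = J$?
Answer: $-13166$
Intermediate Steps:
$N{\left(D \right)} = -18 + 9 D$ ($N{\left(D \right)} = - 9 \left(2 - D\right) = -18 + 9 D$)
$k{\left(n,P \right)} = \frac{-18 + 10 n}{P + n}$ ($k{\left(n,P \right)} = \frac{\left(-18 + 9 n\right) + n}{P + n} = \frac{-18 + 10 n}{P + n}$)
$v{\left(Z,l \right)} = 36 - 217 l + 128 Z$ ($v{\left(Z,l \right)} = \left(128 Z - 217 l\right) + \frac{2 \left(-9 + 5 \left(-9\right)\right)}{6 - 9} = \left(- 217 l + 128 Z\right) + \frac{2 \left(-9 - 45\right)}{-3} = \left(- 217 l + 128 Z\right) + 2 \left(- \frac{1}{3}\right) \left(-54\right) = \left(- 217 l + 128 Z\right) + 36 = 36 - 217 l + 128 Z$)
$v{\left(-37,-126 \right)} - 35808 = \left(36 - -27342 + 128 \left(-37\right)\right) - 35808 = \left(36 + 27342 - 4736\right) - 35808 = 22642 - 35808 = -13166$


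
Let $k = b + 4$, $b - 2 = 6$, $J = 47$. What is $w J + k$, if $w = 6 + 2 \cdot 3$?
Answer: $576$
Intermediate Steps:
$b = 8$ ($b = 2 + 6 = 8$)
$w = 12$ ($w = 6 + 6 = 12$)
$k = 12$ ($k = 8 + 4 = 12$)
$w J + k = 12 \cdot 47 + 12 = 564 + 12 = 576$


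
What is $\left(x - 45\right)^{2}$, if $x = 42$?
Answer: $9$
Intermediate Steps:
$\left(x - 45\right)^{2} = \left(42 - 45\right)^{2} = \left(-3\right)^{2} = 9$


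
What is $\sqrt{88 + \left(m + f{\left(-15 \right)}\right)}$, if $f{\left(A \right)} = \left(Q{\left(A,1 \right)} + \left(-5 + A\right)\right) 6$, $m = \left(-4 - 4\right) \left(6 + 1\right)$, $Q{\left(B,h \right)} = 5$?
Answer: $i \sqrt{58} \approx 7.6158 i$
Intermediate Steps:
$m = -56$ ($m = \left(-4 - 4\right) 7 = \left(-8\right) 7 = -56$)
$f{\left(A \right)} = 6 A$ ($f{\left(A \right)} = \left(5 + \left(-5 + A\right)\right) 6 = A 6 = 6 A$)
$\sqrt{88 + \left(m + f{\left(-15 \right)}\right)} = \sqrt{88 + \left(-56 + 6 \left(-15\right)\right)} = \sqrt{88 - 146} = \sqrt{-58} = i \sqrt{58}$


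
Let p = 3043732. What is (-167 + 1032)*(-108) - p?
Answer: -3137152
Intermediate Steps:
(-167 + 1032)*(-108) - p = (-167 + 1032)*(-108) - 1*3043732 = 865*(-108) - 3043732 = -93420 - 3043732 = -3137152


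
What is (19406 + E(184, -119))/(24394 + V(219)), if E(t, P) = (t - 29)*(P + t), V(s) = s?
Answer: 29481/24613 ≈ 1.1978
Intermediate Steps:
E(t, P) = (-29 + t)*(P + t)
(19406 + E(184, -119))/(24394 + V(219)) = (19406 + (184² - 29*(-119) - 29*184 - 119*184))/(24394 + 219) = (19406 + (33856 + 3451 - 5336 - 21896))/24613 = (19406 + 10075)*(1/24613) = 29481*(1/24613) = 29481/24613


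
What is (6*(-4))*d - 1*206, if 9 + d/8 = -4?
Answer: 2290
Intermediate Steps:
d = -104 (d = -72 + 8*(-4) = -72 - 32 = -104)
(6*(-4))*d - 1*206 = (6*(-4))*(-104) - 1*206 = -24*(-104) - 206 = 2496 - 206 = 2290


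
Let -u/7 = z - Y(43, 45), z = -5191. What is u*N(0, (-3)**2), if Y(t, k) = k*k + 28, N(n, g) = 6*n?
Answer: 0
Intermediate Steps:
Y(t, k) = 28 + k**2 (Y(t, k) = k**2 + 28 = 28 + k**2)
u = 50708 (u = -7*(-5191 - (28 + 45**2)) = -7*(-5191 - (28 + 2025)) = -7*(-5191 - 1*2053) = -7*(-5191 - 2053) = -7*(-7244) = 50708)
u*N(0, (-3)**2) = 50708*(6*0) = 50708*0 = 0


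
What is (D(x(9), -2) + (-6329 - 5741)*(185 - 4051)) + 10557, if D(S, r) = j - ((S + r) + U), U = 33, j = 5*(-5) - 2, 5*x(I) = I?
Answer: 233365586/5 ≈ 4.6673e+7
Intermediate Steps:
x(I) = I/5
j = -27 (j = -25 - 2 = -27)
D(S, r) = -60 - S - r (D(S, r) = -27 - ((S + r) + 33) = -27 - (33 + S + r) = -27 + (-33 - S - r) = -60 - S - r)
(D(x(9), -2) + (-6329 - 5741)*(185 - 4051)) + 10557 = ((-60 - 9/5 - 1*(-2)) + (-6329 - 5741)*(185 - 4051)) + 10557 = ((-60 - 1*9/5 + 2) - 12070*(-3866)) + 10557 = ((-60 - 9/5 + 2) + 46662620) + 10557 = (-299/5 + 46662620) + 10557 = 233312801/5 + 10557 = 233365586/5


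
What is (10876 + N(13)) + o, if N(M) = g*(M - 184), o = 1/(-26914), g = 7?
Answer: 260500605/26914 ≈ 9679.0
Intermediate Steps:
o = -1/26914 ≈ -3.7155e-5
N(M) = -1288 + 7*M (N(M) = 7*(M - 184) = 7*(-184 + M) = -1288 + 7*M)
(10876 + N(13)) + o = (10876 + (-1288 + 7*13)) - 1/26914 = (10876 + (-1288 + 91)) - 1/26914 = (10876 - 1197) - 1/26914 = 9679 - 1/26914 = 260500605/26914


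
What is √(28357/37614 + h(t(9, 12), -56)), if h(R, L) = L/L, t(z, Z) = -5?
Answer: √2481433194/37614 ≈ 1.3243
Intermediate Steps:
h(R, L) = 1
√(28357/37614 + h(t(9, 12), -56)) = √(28357/37614 + 1) = √(65971/37614) = √2481433194/37614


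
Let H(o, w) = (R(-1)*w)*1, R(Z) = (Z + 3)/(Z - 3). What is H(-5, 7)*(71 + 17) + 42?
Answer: -266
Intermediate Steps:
R(Z) = (3 + Z)/(-3 + Z)
H(o, w) = -w/2 (H(o, w) = (((3 - 1)/(-3 - 1))*w)*1 = ((2/(-4))*w)*1 = ((-¼*2)*w)*1 = -w/2*1 = -w/2)
H(-5, 7)*(71 + 17) + 42 = (-½*7)*(71 + 17) + 42 = -7/2*88 + 42 = -308 + 42 = -266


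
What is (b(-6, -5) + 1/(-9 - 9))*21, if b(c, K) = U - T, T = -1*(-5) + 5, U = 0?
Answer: -1267/6 ≈ -211.17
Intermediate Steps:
T = 10 (T = 5 + 5 = 10)
b(c, K) = -10 (b(c, K) = 0 - 1*10 = 0 - 10 = -10)
(b(-6, -5) + 1/(-9 - 9))*21 = (-10 + 1/(-9 - 9))*21 = (-10 + 1/(-18))*21 = (-10 - 1/18)*21 = -181/18*21 = -1267/6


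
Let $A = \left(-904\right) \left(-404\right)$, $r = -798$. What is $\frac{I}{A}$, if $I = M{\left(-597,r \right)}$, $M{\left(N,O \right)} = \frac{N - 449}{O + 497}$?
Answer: $\frac{523}{54965008} \approx 9.5151 \cdot 10^{-6}$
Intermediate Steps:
$M{\left(N,O \right)} = \frac{-449 + N}{497 + O}$
$I = \frac{1046}{301}$ ($I = \frac{-449 - 597}{497 - 798} = \frac{1}{-301} \left(-1046\right) = \left(- \frac{1}{301}\right) \left(-1046\right) = \frac{1046}{301} \approx 3.4751$)
$A = 365216$
$\frac{I}{A} = \frac{1046}{301 \cdot 365216} = \frac{1046}{301} \cdot \frac{1}{365216} = \frac{523}{54965008}$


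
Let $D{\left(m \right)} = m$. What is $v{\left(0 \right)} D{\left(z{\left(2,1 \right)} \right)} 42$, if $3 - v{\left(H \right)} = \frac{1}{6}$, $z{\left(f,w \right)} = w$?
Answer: $119$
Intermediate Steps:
$v{\left(H \right)} = \frac{17}{6}$ ($v{\left(H \right)} = 3 - \frac{1}{6} = \frac{17}{6}$)
$v{\left(0 \right)} D{\left(z{\left(2,1 \right)} \right)} 42 = \frac{17}{6} \cdot 1 \cdot 42 = \frac{17}{6} \cdot 42 = 119$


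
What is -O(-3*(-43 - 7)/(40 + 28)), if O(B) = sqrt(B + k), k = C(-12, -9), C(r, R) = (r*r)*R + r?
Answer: -3*I*sqrt(167722)/34 ≈ -36.136*I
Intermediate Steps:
C(r, R) = r + R*r**2 (C(r, R) = r**2*R + r = R*r**2 + r = r + R*r**2)
k = -1308 (k = -12*(1 - 9*(-12)) = -12*(1 + 108) = -12*109 = -1308)
O(B) = sqrt(-1308 + B) (O(B) = sqrt(B - 1308) = sqrt(-1308 + B))
-O(-3*(-43 - 7)/(40 + 28)) = -sqrt(-1308 - 3*(-43 - 7)/(40 + 28)) = -sqrt(-1308 - (-150)/68) = -sqrt(-1308 - 3*(-25/34)) = -sqrt(-1308 + 75/34) = -sqrt(-44397/34) = -3*I*sqrt(167722)/34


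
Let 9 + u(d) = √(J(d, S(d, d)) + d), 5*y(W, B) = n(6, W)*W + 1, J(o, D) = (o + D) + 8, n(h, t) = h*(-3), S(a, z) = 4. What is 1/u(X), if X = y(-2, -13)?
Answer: -45/271 - √670/271 ≈ -0.26157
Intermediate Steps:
n(h, t) = -3*h
J(o, D) = 8 + D + o (J(o, D) = (D + o) + 8 = 8 + D + o)
y(W, B) = ⅕ - 18*W/5 (y(W, B) = ((-3*6)*W + 1)/5 = (-18*W + 1)/5 = (1 - 18*W)/5 = ⅕ - 18*W/5)
X = 37/5 (X = ⅕ - 18/5*(-2) = ⅕ + 36/5 = 37/5 ≈ 7.4000)
u(d) = -9 + √(12 + 2*d) (u(d) = -9 + √((8 + 4 + d) + d) = -9 + √((12 + d) + d) = -9 + √(12 + 2*d))
1/u(X) = 1/(-9 + √(12 + 2*(37/5))) = 1/(-9 + √(12 + 74/5)) = 1/(-9 + √(134/5)) = 1/(-9 + √670/5)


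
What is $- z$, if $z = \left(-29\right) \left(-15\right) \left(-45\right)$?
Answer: $19575$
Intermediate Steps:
$z = -19575$ ($z = 435 \left(-45\right) = -19575$)
$- z = \left(-1\right) \left(-19575\right) = 19575$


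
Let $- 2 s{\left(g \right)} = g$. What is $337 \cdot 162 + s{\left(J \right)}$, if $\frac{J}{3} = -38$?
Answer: $54651$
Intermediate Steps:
$J = -114$ ($J = 3 \left(-38\right) = -114$)
$s{\left(g \right)} = - \frac{g}{2}$
$337 \cdot 162 + s{\left(J \right)} = 337 \cdot 162 - -57 = 54594 + 57 = 54651$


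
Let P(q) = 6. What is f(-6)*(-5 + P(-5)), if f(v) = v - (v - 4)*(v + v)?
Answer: -126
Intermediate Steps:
f(v) = v - 2*v*(-4 + v) (f(v) = v - (-4 + v)*2*v = v - 2*v*(-4 + v))
f(-6)*(-5 + P(-5)) = (-6*(9 - 2*(-6)))*(-5 + 6) = -6*(9 + 12)*1 = -6*21*1 = -126*1 = -126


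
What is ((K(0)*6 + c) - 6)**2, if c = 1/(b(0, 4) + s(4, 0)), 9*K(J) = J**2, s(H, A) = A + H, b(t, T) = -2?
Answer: 121/4 ≈ 30.250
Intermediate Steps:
K(J) = J**2/9
c = 1/2 (c = 1/(-2 + (0 + 4)) = 1/(-2 + 4) = 1/2 ≈ 0.50000)
((K(0)*6 + c) - 6)**2 = ((((1/9)*0**2)*6 + 1/2) - 6)**2 = ((((1/9)*0)*6 + 1/2) - 6)**2 = ((0*6 + 1/2) - 6)**2 = ((0 + 1/2) - 6)**2 = (1/2 - 6)**2 = (-11/2)**2 = 121/4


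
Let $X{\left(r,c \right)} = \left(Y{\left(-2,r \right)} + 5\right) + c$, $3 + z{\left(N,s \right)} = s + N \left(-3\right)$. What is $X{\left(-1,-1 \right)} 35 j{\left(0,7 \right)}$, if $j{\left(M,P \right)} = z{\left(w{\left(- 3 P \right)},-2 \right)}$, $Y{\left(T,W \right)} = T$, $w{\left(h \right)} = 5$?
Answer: $-1400$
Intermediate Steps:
$z{\left(N,s \right)} = -3 + s - 3 N$ ($z{\left(N,s \right)} = -3 + \left(s + N \left(-3\right)\right) = -3 - \left(- s + 3 N\right) = -3 + s - 3 N$)
$j{\left(M,P \right)} = -20$ ($j{\left(M,P \right)} = -3 - 2 - 15 = -20$)
$X{\left(r,c \right)} = 3 + c$ ($X{\left(r,c \right)} = \left(-2 + 5\right) + c = 3 + c$)
$X{\left(-1,-1 \right)} 35 j{\left(0,7 \right)} = \left(3 - 1\right) 35 \left(-20\right) = 2 \cdot 35 \left(-20\right) = 70 \left(-20\right) = -1400$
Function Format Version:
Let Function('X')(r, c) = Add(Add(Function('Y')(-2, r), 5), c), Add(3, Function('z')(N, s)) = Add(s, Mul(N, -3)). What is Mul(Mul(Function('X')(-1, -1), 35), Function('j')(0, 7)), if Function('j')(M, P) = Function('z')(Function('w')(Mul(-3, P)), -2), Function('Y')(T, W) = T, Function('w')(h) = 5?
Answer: -1400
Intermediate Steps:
Function('z')(N, s) = Add(-3, s, Mul(-3, N)) (Function('z')(N, s) = Add(-3, Add(s, Mul(N, -3))) = Add(-3, Add(s, Mul(-3, N))) = Add(-3, s, Mul(-3, N)))
Function('j')(M, P) = -20 (Function('j')(M, P) = Add(-3, -2, Mul(-3, 5)) = Add(-3, -2, -15) = -20)
Function('X')(r, c) = Add(3, c) (Function('X')(r, c) = Add(Add(-2, 5), c) = Add(3, c))
Mul(Mul(Function('X')(-1, -1), 35), Function('j')(0, 7)) = Mul(Mul(Add(3, -1), 35), -20) = Mul(Mul(2, 35), -20) = Mul(70, -20) = -1400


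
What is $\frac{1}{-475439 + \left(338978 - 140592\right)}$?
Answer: $- \frac{1}{277053} \approx -3.6094 \cdot 10^{-6}$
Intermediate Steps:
$\frac{1}{-475439 + \left(338978 - 140592\right)} = \frac{1}{-475439 + 198386} = \frac{1}{-277053} = - \frac{1}{277053}$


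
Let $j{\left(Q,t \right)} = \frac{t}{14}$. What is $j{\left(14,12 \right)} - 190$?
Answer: $- \frac{1324}{7} \approx -189.14$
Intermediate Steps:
$j{\left(Q,t \right)} = \frac{t}{14}$ ($j{\left(Q,t \right)} = t \frac{1}{14} = \frac{t}{14}$)
$j{\left(14,12 \right)} - 190 = \frac{1}{14} \cdot 12 - 190 = \frac{6}{7} - 190 = - \frac{1324}{7}$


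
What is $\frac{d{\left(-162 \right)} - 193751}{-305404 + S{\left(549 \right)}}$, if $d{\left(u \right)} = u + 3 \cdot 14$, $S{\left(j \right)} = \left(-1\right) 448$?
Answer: $\frac{193871}{305852} \approx 0.63387$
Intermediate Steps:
$S{\left(j \right)} = -448$
$d{\left(u \right)} = 42 + u$ ($d{\left(u \right)} = u + 42 = 42 + u$)
$\frac{d{\left(-162 \right)} - 193751}{-305404 + S{\left(549 \right)}} = \frac{\left(42 - 162\right) - 193751}{-305404 - 448} = \frac{-120 - 193751}{-305852} = \left(-193871\right) \left(- \frac{1}{305852}\right) = \frac{193871}{305852}$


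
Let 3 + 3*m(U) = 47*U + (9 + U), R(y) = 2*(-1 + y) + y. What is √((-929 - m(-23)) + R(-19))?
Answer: I*√622 ≈ 24.94*I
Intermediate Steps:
R(y) = -2 + 3*y (R(y) = (-2 + 2*y) + y = -2 + 3*y)
m(U) = 2 + 16*U (m(U) = -1 + (47*U + (9 + U))/3 = -1 + (9 + 48*U)/3 = -1 + (3 + 16*U) = 2 + 16*U)
√((-929 - m(-23)) + R(-19)) = √((-929 - (2 + 16*(-23))) + (-2 + 3*(-19))) = √((-929 - (2 - 368)) + (-2 - 57)) = √((-929 - 1*(-366)) - 59) = √((-929 + 366) - 59) = √(-563 - 59) = √(-622) = I*√622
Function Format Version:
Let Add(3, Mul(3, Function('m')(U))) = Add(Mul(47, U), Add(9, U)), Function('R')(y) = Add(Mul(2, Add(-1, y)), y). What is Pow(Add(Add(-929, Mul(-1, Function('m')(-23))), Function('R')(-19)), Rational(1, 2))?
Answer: Mul(I, Pow(622, Rational(1, 2))) ≈ Mul(24.940, I)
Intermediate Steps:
Function('R')(y) = Add(-2, Mul(3, y)) (Function('R')(y) = Add(Add(-2, Mul(2, y)), y) = Add(-2, Mul(3, y)))
Function('m')(U) = Add(2, Mul(16, U)) (Function('m')(U) = Add(-1, Mul(Rational(1, 3), Add(Mul(47, U), Add(9, U)))) = Add(-1, Mul(Rational(1, 3), Add(9, Mul(48, U)))) = Add(-1, Add(3, Mul(16, U))) = Add(2, Mul(16, U)))
Pow(Add(Add(-929, Mul(-1, Function('m')(-23))), Function('R')(-19)), Rational(1, 2)) = Pow(Add(Add(-929, Mul(-1, Add(2, Mul(16, -23)))), Add(-2, Mul(3, -19))), Rational(1, 2)) = Pow(Add(Add(-929, Mul(-1, Add(2, -368))), Add(-2, -57)), Rational(1, 2)) = Pow(Add(Add(-929, Mul(-1, -366)), -59), Rational(1, 2)) = Pow(Add(Add(-929, 366), -59), Rational(1, 2)) = Pow(Add(-563, -59), Rational(1, 2)) = Pow(-622, Rational(1, 2)) = Mul(I, Pow(622, Rational(1, 2)))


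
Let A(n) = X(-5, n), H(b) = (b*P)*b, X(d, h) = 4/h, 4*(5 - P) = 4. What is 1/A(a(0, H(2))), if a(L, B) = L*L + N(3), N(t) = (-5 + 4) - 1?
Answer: -½ ≈ -0.50000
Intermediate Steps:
P = 4 (P = 5 - ¼*4 = 5 - 1 = 4)
N(t) = -2 (N(t) = -1 - 1 = -2)
H(b) = 4*b² (H(b) = (b*4)*b = (4*b)*b = 4*b²)
a(L, B) = -2 + L² (a(L, B) = L*L - 2 = L² - 2 = -2 + L²)
A(n) = 4/n
1/A(a(0, H(2))) = 1/(4/(-2 + 0²)) = 1/(4/(-2 + 0)) = 1/(4/(-2)) = 1/(4*(-½)) = 1/(-2) = -½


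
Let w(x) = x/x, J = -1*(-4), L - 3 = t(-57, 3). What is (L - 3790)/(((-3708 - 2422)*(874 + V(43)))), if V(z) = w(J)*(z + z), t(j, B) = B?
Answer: 473/735600 ≈ 0.00064301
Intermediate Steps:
L = 6 (L = 3 + 3 = 6)
J = 4
w(x) = 1
V(z) = 2*z (V(z) = 1*(z + z) = 1*(2*z) = 2*z)
(L - 3790)/(((-3708 - 2422)*(874 + V(43)))) = (6 - 3790)/(((-3708 - 2422)*(874 + 2*43))) = -3784*(-1/(6130*(874 + 86))) = -3784/((-6130*960)) = -3784/(-5884800) = -3784*(-1/5884800) = 473/735600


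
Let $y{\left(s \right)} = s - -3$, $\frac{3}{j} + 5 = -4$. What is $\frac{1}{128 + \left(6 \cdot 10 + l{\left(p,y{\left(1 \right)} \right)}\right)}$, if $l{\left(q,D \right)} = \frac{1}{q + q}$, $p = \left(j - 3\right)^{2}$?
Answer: $\frac{200}{37609} \approx 0.0053179$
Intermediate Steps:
$j = - \frac{1}{3}$ ($j = \frac{3}{-5 - 4} = \frac{3}{-9} = 3 \left(- \frac{1}{9}\right) = - \frac{1}{3} \approx -0.33333$)
$y{\left(s \right)} = 3 + s$ ($y{\left(s \right)} = s + 3 = 3 + s$)
$p = \frac{100}{9}$ ($p = \left(- \frac{1}{3} - 3\right)^{2} = \left(- \frac{10}{3}\right)^{2} = \frac{100}{9} \approx 11.111$)
$l{\left(q,D \right)} = \frac{1}{2 q}$
$\frac{1}{128 + \left(6 \cdot 10 + l{\left(p,y{\left(1 \right)} \right)}\right)} = \frac{1}{128 + \left(6 \cdot 10 + \frac{1}{2 \cdot \frac{100}{9}}\right)} = \frac{1}{128 + \left(60 + \frac{1}{2} \cdot \frac{9}{100}\right)} = \frac{1}{128 + \left(60 + \frac{9}{200}\right)} = \frac{1}{128 + \frac{12009}{200}} = \frac{1}{\frac{37609}{200}} = \frac{200}{37609}$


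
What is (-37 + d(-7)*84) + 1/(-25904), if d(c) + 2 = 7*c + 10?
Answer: -90171825/25904 ≈ -3481.0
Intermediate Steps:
d(c) = 8 + 7*c (d(c) = -2 + (7*c + 10) = -2 + (10 + 7*c) = 8 + 7*c)
(-37 + d(-7)*84) + 1/(-25904) = (-37 + (8 + 7*(-7))*84) + 1/(-25904) = (-37 + (8 - 49)*84) - 1/25904 = (-37 - 41*84) - 1/25904 = (-37 - 3444) - 1/25904 = -3481 - 1/25904 = -90171825/25904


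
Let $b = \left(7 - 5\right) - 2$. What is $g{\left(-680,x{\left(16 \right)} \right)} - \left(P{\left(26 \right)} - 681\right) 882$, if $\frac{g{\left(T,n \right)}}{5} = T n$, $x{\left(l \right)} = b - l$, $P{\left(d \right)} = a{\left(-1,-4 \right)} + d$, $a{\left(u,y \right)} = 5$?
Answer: $627700$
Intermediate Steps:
$P{\left(d \right)} = 5 + d$
$b = 0$ ($b = 2 - 2 = 0$)
$x{\left(l \right)} = - l$ ($x{\left(l \right)} = 0 - l = - l$)
$g{\left(T,n \right)} = 5 T n$
$g{\left(-680,x{\left(16 \right)} \right)} - \left(P{\left(26 \right)} - 681\right) 882 = 5 \left(-680\right) \left(\left(-1\right) 16\right) - \left(\left(5 + 26\right) - 681\right) 882 = 5 \left(-680\right) \left(-16\right) - \left(31 - 681\right) 882 = 54400 - \left(-650\right) 882 = 54400 - -573300 = 54400 + 573300 = 627700$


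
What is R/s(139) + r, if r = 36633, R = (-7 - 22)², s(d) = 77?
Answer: 2821582/77 ≈ 36644.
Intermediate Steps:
R = 841 (R = (-29)² = 841)
R/s(139) + r = 841/77 + 36633 = 2821582/77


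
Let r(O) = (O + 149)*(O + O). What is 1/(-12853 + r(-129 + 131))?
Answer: -1/12249 ≈ -8.1639e-5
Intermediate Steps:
r(O) = 2*O*(149 + O) (r(O) = (149 + O)*(2*O) = 2*O*(149 + O))
1/(-12853 + r(-129 + 131)) = 1/(-12853 + 2*(-129 + 131)*(149 + (-129 + 131))) = 1/(-12853 + 2*2*(149 + 2)) = 1/(-12853 + 2*2*151) = 1/(-12853 + 604) = 1/(-12249) = -1/12249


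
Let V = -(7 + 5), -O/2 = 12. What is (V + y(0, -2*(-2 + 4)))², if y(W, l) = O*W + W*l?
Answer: 144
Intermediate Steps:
O = -24 (O = -2*12 = -24)
y(W, l) = -24*W + W*l
V = -12 (V = -1*12 = -12)
(V + y(0, -2*(-2 + 4)))² = (-12 + 0*(-24 - 2*(-2 + 4)))² = (-12 + 0*(-24 - 2*2))² = (-12 + 0*(-24 - 4))² = (-12 + 0*(-28))² = (-12 + 0)² = (-12)² = 144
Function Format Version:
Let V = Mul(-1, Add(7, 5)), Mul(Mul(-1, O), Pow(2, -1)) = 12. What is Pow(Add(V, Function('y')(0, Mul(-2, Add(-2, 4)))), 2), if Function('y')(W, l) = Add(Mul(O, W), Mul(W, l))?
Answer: 144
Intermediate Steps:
O = -24 (O = Mul(-2, 12) = -24)
Function('y')(W, l) = Add(Mul(-24, W), Mul(W, l))
V = -12 (V = Mul(-1, 12) = -12)
Pow(Add(V, Function('y')(0, Mul(-2, Add(-2, 4)))), 2) = Pow(Add(-12, Mul(0, Add(-24, Mul(-2, Add(-2, 4))))), 2) = Pow(Add(-12, Mul(0, Add(-24, Mul(-2, 2)))), 2) = Pow(Add(-12, Mul(0, Add(-24, -4))), 2) = Pow(Add(-12, Mul(0, -28)), 2) = Pow(Add(-12, 0), 2) = Pow(-12, 2) = 144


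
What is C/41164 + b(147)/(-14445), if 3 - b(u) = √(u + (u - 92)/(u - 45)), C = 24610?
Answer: 59227993/99102330 + √1534998/1473390 ≈ 0.59849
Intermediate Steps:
b(u) = 3 - √(u + (-92 + u)/(-45 + u)) (b(u) = 3 - √(u + (u - 92)/(u - 45)) = 3 - √(u + (-92 + u)/(-45 + u)))
C/41164 + b(147)/(-14445) = 24610/41164 + (3 - √((-92 + 147 + 147*(-45 + 147))/(-45 + 147)))/(-14445) = 24610*(1/41164) + (3 - √((-92 + 147 + 147*102)/102))*(-1/14445) = 12305/20582 + (3 - √((-92 + 147 + 14994)/102))*(-1/14445) = 12305/20582 + (3 - √((1/102)*15049))*(-1/14445) = 12305/20582 + (3 - √(15049/102))*(-1/14445) = 12305/20582 + (3 - √1534998/102)*(-1/14445) = 12305/20582 + (-1/4815 + √1534998/1473390) = 59227993/99102330 + √1534998/1473390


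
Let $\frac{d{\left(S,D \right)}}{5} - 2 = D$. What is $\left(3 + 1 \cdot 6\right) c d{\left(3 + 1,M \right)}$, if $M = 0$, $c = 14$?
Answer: $1260$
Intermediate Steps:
$d{\left(S,D \right)} = 10 + 5 D$
$\left(3 + 1 \cdot 6\right) c d{\left(3 + 1,M \right)} = \left(3 + 1 \cdot 6\right) 14 \left(10 + 5 \cdot 0\right) = \left(3 + 6\right) 14 \left(10 + 0\right) = 9 \cdot 14 \cdot 10 = 126 \cdot 10 = 1260$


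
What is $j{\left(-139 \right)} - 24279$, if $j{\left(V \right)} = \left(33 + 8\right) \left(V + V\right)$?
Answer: $-35677$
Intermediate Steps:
$j{\left(V \right)} = 82 V$ ($j{\left(V \right)} = 41 \cdot 2 V = 82 V$)
$j{\left(-139 \right)} - 24279 = 82 \left(-139\right) - 24279 = -11398 - 24279 = -35677$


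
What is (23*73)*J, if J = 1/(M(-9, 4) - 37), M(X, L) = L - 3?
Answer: -1679/36 ≈ -46.639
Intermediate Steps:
M(X, L) = -3 + L
J = -1/36 (J = 1/((-3 + 4) - 37) = 1/(1 - 37) = 1/(-36) = -1/36 ≈ -0.027778)
(23*73)*J = (23*73)*(-1/36) = 1679*(-1/36) = -1679/36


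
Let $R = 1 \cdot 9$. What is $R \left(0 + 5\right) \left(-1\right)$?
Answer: $-45$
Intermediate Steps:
$R = 9$
$R \left(0 + 5\right) \left(-1\right) = 9 \left(0 + 5\right) \left(-1\right) = 9 \cdot 5 \left(-1\right) = 9 \left(-5\right) = -45$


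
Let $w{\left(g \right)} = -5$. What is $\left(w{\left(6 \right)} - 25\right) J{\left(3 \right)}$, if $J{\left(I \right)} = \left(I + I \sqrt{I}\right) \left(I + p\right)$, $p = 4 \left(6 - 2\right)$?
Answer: $-1710 - 1710 \sqrt{3} \approx -4671.8$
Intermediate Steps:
$p = 16$ ($p = 4 \cdot 4 = 16$)
$J{\left(I \right)} = \left(16 + I\right) \left(I + I^{\frac{3}{2}}\right)$ ($J{\left(I \right)} = \left(I + I \sqrt{I}\right) \left(I + 16\right) = \left(I + I^{\frac{3}{2}}\right) \left(16 + I\right) = \left(16 + I\right) \left(I + I^{\frac{3}{2}}\right)$)
$\left(w{\left(6 \right)} - 25\right) J{\left(3 \right)} = \left(-5 - 25\right) \left(3^{2} + 3^{\frac{5}{2}} + 16 \cdot 3 + 16 \cdot 3^{\frac{3}{2}}\right) = - 30 \left(9 + 9 \sqrt{3} + 48 + 16 \cdot 3 \sqrt{3}\right) = - 30 \left(9 + 9 \sqrt{3} + 48 + 48 \sqrt{3}\right) = - 30 \left(57 + 57 \sqrt{3}\right) = -1710 - 1710 \sqrt{3}$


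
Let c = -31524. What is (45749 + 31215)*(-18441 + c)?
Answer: -3845506260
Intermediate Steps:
(45749 + 31215)*(-18441 + c) = (45749 + 31215)*(-18441 - 31524) = 76964*(-49965) = -3845506260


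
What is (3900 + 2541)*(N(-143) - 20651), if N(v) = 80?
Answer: -132497811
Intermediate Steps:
(3900 + 2541)*(N(-143) - 20651) = (3900 + 2541)*(80 - 20651) = 6441*(-20571) = -132497811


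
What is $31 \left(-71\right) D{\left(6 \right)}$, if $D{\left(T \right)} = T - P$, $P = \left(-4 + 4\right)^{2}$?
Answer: $-13206$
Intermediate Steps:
$P = 0$ ($P = 0^{2} = 0$)
$D{\left(T \right)} = T$ ($D{\left(T \right)} = T - 0 = T + 0 = T$)
$31 \left(-71\right) D{\left(6 \right)} = 31 \left(-71\right) 6 = \left(-2201\right) 6 = -13206$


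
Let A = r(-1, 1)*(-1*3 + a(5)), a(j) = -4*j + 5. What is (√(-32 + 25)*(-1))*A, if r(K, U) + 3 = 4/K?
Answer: -126*I*√7 ≈ -333.36*I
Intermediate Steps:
a(j) = 5 - 4*j
r(K, U) = -3 + 4/K
A = 126 (A = (-3 + 4/(-1))*(-1*3 + (5 - 4*5)) = (-3 + 4*(-1))*(-3 + (5 - 20)) = (-3 - 4)*(-3 - 15) = -7*(-18) = 126)
(√(-32 + 25)*(-1))*A = (√(-32 + 25)*(-1))*126 = (√(-7)*(-1))*126 = ((I*√7)*(-1))*126 = -I*√7*126 = -126*I*√7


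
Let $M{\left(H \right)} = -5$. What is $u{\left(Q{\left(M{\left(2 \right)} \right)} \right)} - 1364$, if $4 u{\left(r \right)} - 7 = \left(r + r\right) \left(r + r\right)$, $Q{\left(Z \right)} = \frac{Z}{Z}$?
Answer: $- \frac{5445}{4} \approx -1361.3$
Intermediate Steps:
$Q{\left(Z \right)} = 1$
$u{\left(r \right)} = \frac{7}{4} + r^{2}$ ($u{\left(r \right)} = \frac{7}{4} + \frac{\left(r + r\right) \left(r + r\right)}{4} = \frac{7}{4} + \frac{2 r 2 r}{4} = \frac{7}{4} + \frac{4 r^{2}}{4} = \frac{7}{4} + r^{2}$)
$u{\left(Q{\left(M{\left(2 \right)} \right)} \right)} - 1364 = \left(\frac{7}{4} + 1^{2}\right) - 1364 = \left(\frac{7}{4} + 1\right) - 1364 = \frac{11}{4} - 1364 = - \frac{5445}{4}$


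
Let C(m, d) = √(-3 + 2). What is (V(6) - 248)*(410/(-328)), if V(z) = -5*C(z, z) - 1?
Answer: 1245/4 + 25*I/4 ≈ 311.25 + 6.25*I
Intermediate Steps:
C(m, d) = I (C(m, d) = √(-1) = I)
V(z) = -1 - 5*I (V(z) = -5*I - 1 = -1 - 5*I)
(V(6) - 248)*(410/(-328)) = ((-1 - 5*I) - 248)*(410/(-328)) = (-249 - 5*I)*(410*(-1/328)) = (-249 - 5*I)*(-5/4) = 1245/4 + 25*I/4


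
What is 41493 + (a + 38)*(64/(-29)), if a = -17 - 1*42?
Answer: 1204641/29 ≈ 41539.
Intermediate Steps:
a = -59 (a = -17 - 42 = -59)
41493 + (a + 38)*(64/(-29)) = 41493 + (-59 + 38)*(64/(-29)) = 41493 - 1344*(-1)/29 = 41493 - 21*(-64/29) = 41493 + 1344/29 = 1204641/29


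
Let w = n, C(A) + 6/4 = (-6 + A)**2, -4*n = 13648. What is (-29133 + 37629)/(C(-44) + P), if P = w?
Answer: -1888/203 ≈ -9.3005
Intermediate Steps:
n = -3412 (n = -1/4*13648 = -3412)
C(A) = -3/2 + (-6 + A)**2
w = -3412
P = -3412
(-29133 + 37629)/(C(-44) + P) = (-29133 + 37629)/((-3/2 + (-6 - 44)**2) - 3412) = 8496/((-3/2 + (-50)**2) - 3412) = 8496/((-3/2 + 2500) - 3412) = 8496/(4997/2 - 3412) = 8496/(-1827/2) = 8496*(-2/1827) = -1888/203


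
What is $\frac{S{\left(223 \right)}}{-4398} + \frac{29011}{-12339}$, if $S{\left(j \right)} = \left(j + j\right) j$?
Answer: $- \frac{225800440}{9044487} \approx -24.966$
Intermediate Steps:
$S{\left(j \right)} = 2 j^{2}$ ($S{\left(j \right)} = 2 j j = 2 j^{2}$)
$\frac{S{\left(223 \right)}}{-4398} + \frac{29011}{-12339} = \frac{2 \cdot 223^{2}}{-4398} + \frac{29011}{-12339} = 2 \cdot 49729 \left(- \frac{1}{4398}\right) + 29011 \left(- \frac{1}{12339}\right) = 99458 \left(- \frac{1}{4398}\right) - \frac{29011}{12339} = - \frac{49729}{2199} - \frac{29011}{12339} = - \frac{225800440}{9044487}$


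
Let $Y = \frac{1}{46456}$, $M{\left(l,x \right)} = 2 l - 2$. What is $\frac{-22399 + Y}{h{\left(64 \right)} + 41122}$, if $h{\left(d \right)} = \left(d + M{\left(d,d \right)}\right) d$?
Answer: $- \frac{1040567943}{2475268592} \approx -0.42039$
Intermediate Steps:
$M{\left(l,x \right)} = -2 + 2 l$
$h{\left(d \right)} = d \left(-2 + 3 d\right)$ ($h{\left(d \right)} = \left(d + \left(-2 + 2 d\right)\right) d = \left(-2 + 3 d\right) d = d \left(-2 + 3 d\right)$)
$Y = \frac{1}{46456} \approx 2.1526 \cdot 10^{-5}$
$\frac{-22399 + Y}{h{\left(64 \right)} + 41122} = \frac{-22399 + \frac{1}{46456}}{64 \left(-2 + 3 \cdot 64\right) + 41122} = - \frac{1040567943}{46456 \left(64 \left(-2 + 192\right) + 41122\right)} = - \frac{1040567943}{46456 \left(64 \cdot 190 + 41122\right)} = - \frac{1040567943}{46456 \left(12160 + 41122\right)} = - \frac{1040567943}{46456 \cdot 53282} = \left(- \frac{1040567943}{46456}\right) \frac{1}{53282} = - \frac{1040567943}{2475268592}$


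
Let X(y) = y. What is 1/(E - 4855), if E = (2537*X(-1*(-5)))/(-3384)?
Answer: -3384/16442005 ≈ -0.00020581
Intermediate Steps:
E = -12685/3384 (E = (2537*(-1*(-5)))/(-3384) = (2537*5)*(-1/3384) = 12685*(-1/3384) = -12685/3384 ≈ -3.7485)
1/(E - 4855) = 1/(-12685/3384 - 4855) = 1/(-16442005/3384) = -3384/16442005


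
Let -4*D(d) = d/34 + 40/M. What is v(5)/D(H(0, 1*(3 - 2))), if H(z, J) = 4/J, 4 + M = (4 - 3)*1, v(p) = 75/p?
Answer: 1530/337 ≈ 4.5401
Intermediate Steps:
M = -3 (M = -4 + (4 - 3)*1 = -4 + 1*1 = -4 + 1 = -3)
D(d) = 10/3 - d/136 (D(d) = -(d/34 + 40/(-3))/4 = -(d*(1/34) + 40*(-⅓))/4 = -(d/34 - 40/3)/4 = -(-40/3 + d/34)/4 = 10/3 - d/136)
v(5)/D(H(0, 1*(3 - 2))) = (75/5)/(10/3 - 1/(34*(1*(3 - 2)))) = (75*(⅕))/(10/3 - 1/(34*(1*1))) = 15/(10/3 - 1/(34*1)) = 15/(10/3 - 1/34) = 15/(337/102) = 15*(102/337) = 1530/337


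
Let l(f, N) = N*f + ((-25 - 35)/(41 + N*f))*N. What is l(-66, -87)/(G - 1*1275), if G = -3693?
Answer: -1845067/1596108 ≈ -1.1560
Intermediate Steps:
l(f, N) = N*f - 60*N/(41 + N*f) (l(f, N) = N*f + (-60/(41 + N*f))*N = N*f - 60*N/(41 + N*f))
l(-66, -87)/(G - 1*1275) = (-87*(-60 + 41*(-66) - 87*(-66)²)/(41 - 87*(-66)))/(-3693 - 1*1275) = (-87*(-60 - 2706 - 87*4356)/(41 + 5742))/(-3693 - 1275) = -87*(-60 - 2706 - 378972)/5783/(-4968) = -87*1/5783*(-381738)*(-1/4968) = (33211206/5783)*(-1/4968) = -1845067/1596108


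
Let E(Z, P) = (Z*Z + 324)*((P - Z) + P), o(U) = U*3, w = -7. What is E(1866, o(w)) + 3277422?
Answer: -6640912818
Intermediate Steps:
o(U) = 3*U
E(Z, P) = (324 + Z²)*(-Z + 2*P) (E(Z, P) = (Z² + 324)*(-Z + 2*P) = (324 + Z²)*(-Z + 2*P))
E(1866, o(w)) + 3277422 = (-1*1866³ - 324*1866 + 648*(3*(-7)) + 2*(3*(-7))*1866²) + 3277422 = (-1*6497329896 - 604584 + 648*(-21) + 2*(-21)*3481956) + 3277422 = (-6497329896 - 604584 - 13608 - 146242152) + 3277422 = -6644190240 + 3277422 = -6640912818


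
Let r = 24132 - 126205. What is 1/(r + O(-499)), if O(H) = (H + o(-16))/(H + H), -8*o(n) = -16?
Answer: -998/101868357 ≈ -9.7970e-6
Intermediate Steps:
o(n) = 2 (o(n) = -⅛*(-16) = 2)
O(H) = (2 + H)/(2*H) (O(H) = (H + 2)/(H + H) = (2 + H)/((2*H)) = (2 + H)*(1/(2*H)) = (2 + H)/(2*H))
r = -102073
1/(r + O(-499)) = 1/(-102073 + (½)*(2 - 499)/(-499)) = 1/(-102073 + (½)*(-1/499)*(-497)) = 1/(-102073 + 497/998) = 1/(-101868357/998) = -998/101868357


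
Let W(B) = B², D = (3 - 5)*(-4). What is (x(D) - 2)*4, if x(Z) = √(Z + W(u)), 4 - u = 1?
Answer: -8 + 4*√17 ≈ 8.4924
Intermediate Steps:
D = 8 (D = -2*(-4) = 8)
u = 3 (u = 4 - 1*1 = 4 - 1 = 3)
x(Z) = √(9 + Z) (x(Z) = √(Z + 3²) = √(Z + 9) = √(9 + Z))
(x(D) - 2)*4 = (√(9 + 8) - 2)*4 = (√17 - 2)*4 = (-2 + √17)*4 = -8 + 4*√17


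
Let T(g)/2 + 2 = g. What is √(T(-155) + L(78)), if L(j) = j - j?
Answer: I*√314 ≈ 17.72*I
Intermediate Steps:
L(j) = 0
T(g) = -4 + 2*g
√(T(-155) + L(78)) = √((-4 + 2*(-155)) + 0) = √((-4 - 310) + 0) = √(-314 + 0) = √(-314) = I*√314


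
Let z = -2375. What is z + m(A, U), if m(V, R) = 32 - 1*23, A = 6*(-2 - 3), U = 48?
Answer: -2366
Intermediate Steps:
A = -30 (A = 6*(-5) = -30)
m(V, R) = 9 (m(V, R) = 32 - 23 = 9)
z + m(A, U) = -2375 + 9 = -2366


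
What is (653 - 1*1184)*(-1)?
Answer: 531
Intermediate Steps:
(653 - 1*1184)*(-1) = (653 - 1184)*(-1) = -531*(-1) = 531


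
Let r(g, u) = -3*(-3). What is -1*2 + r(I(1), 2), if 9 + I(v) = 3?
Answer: 7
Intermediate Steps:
I(v) = -6 (I(v) = -9 + 3 = -6)
r(g, u) = 9
-1*2 + r(I(1), 2) = -1*2 + 9 = -2 + 9 = 7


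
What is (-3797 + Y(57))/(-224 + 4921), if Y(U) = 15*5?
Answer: -3722/4697 ≈ -0.79242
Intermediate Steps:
Y(U) = 75
(-3797 + Y(57))/(-224 + 4921) = (-3797 + 75)/(-224 + 4921) = -3722/4697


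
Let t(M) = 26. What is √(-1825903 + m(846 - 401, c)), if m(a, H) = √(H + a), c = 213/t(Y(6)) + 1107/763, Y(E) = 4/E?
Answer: √(-718577267558332 + 19838*√178923107818)/19838 ≈ 1351.3*I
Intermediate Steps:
c = 191301/19838 (c = 213/26 + 1107/763 = 191301/19838 ≈ 9.6432)
√(-1825903 + m(846 - 401, c)) = √(-1825903 + √(191301/19838 + (846 - 401))) = √(-1825903 + √(191301/19838 + 445)) = √(-1825903 + √(9019211/19838)) = √(-1825903 + √178923107818/19838)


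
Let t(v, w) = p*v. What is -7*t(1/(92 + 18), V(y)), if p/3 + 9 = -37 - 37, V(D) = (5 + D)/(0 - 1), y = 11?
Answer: 1743/110 ≈ 15.845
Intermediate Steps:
V(D) = -5 - D (V(D) = (5 + D)/(-1) = (5 + D)*(-1) = -5 - D)
p = -249 (p = -27 + 3*(-37 - 37) = -27 + 3*(-74) = -27 - 222 = -249)
t(v, w) = -249*v
-7*t(1/(92 + 18), V(y)) = -(-1743)/(92 + 18) = -(-1743)/110 = -7*(-249/110) = 1743/110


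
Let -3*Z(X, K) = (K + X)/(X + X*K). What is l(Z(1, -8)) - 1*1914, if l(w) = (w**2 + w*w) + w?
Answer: -17227/9 ≈ -1914.1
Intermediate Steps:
Z(X, K) = -(K + X)/(3*(X + K*X)) (Z(X, K) = -(K + X)/(3*(X + X*K)) = -(K + X)/(3*(X + K*X)))
l(w) = w + 2*w**2 (l(w) = (w**2 + w**2) + w = 2*w**2 + w = w + 2*w**2)
l(Z(1, -8)) - 1*1914 = ((1/3)*(-1*(-8) - 1*1)/(1*(1 - 8)))*(1 + 2*((1/3)*(-1*(-8) - 1*1)/(1*(1 - 8)))) - 1*1914 = ((1/3)*1*(8 - 1)/(-7))*(1 + 2*((1/3)*1*(8 - 1)/(-7))) - 1914 = ((1/3)*1*(-1/7)*7)*(1 + 2*((1/3)*1*(-1/7)*7)) - 1914 = -(1 + 2*(-1/3))/3 - 1914 = -(1 - 2/3)/3 - 1914 = -1/3*1/3 - 1914 = -1/9 - 1914 = -17227/9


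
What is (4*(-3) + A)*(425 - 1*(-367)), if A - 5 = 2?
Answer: -3960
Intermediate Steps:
A = 7 (A = 5 + 2 = 7)
(4*(-3) + A)*(425 - 1*(-367)) = (4*(-3) + 7)*(425 - 1*(-367)) = (-12 + 7)*(425 + 367) = -5*792 = -3960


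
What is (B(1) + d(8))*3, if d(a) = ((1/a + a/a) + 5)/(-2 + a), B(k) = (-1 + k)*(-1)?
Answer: 49/16 ≈ 3.0625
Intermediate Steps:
B(k) = 1 - k
d(a) = (6 + 1/a)/(-2 + a) (d(a) = ((1/a + 1) + 5)/(-2 + a) = ((1 + 1/a) + 5)/(-2 + a) = (6 + 1/a)/(-2 + a))
(B(1) + d(8))*3 = ((1 - 1*1) + (1 + 6*8)/(8*(-2 + 8)))*3 = ((1 - 1) + (⅛)*(1 + 48)/6)*3 = (0 + (⅛)*(⅙)*49)*3 = (0 + 49/48)*3 = (49/48)*3 = 49/16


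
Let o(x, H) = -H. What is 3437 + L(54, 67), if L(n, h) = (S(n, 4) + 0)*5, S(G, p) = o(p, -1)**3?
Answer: 3442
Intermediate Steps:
S(G, p) = 1 (S(G, p) = (-1*(-1))**3 = 1**3 = 1)
L(n, h) = 5 (L(n, h) = (1 + 0)*5 = 1*5 = 5)
3437 + L(54, 67) = 3437 + 5 = 3442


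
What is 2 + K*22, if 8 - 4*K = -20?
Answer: 156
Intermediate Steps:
K = 7 (K = 2 - ¼*(-20) = 2 + 5 = 7)
2 + K*22 = 2 + 7*22 = 2 + 154 = 156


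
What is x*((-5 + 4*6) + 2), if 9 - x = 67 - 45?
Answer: -273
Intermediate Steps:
x = -13 (x = 9 - (67 - 45) = 9 - 1*22 = 9 - 22 = -13)
x*((-5 + 4*6) + 2) = -13*((-5 + 4*6) + 2) = -13*((-5 + 24) + 2) = -13*(19 + 2) = -13*21 = -273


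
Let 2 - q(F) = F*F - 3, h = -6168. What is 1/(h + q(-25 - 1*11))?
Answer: -1/7459 ≈ -0.00013407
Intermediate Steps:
q(F) = 5 - F² (q(F) = 2 - (F*F - 3) = 2 - (F² - 3) = 2 - (-3 + F²) = 2 + (3 - F²) = 5 - F²)
1/(h + q(-25 - 1*11)) = 1/(-6168 + (5 - (-25 - 1*11)²)) = 1/(-6168 + (5 - (-25 - 11)²)) = 1/(-6168 + (5 - 1*(-36)²)) = 1/(-6168 + (5 - 1*1296)) = 1/(-6168 + (5 - 1296)) = 1/(-6168 - 1291) = 1/(-7459) = -1/7459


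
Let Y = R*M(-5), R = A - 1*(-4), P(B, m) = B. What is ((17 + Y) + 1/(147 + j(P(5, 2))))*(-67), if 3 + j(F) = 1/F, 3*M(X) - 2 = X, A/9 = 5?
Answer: 1545489/721 ≈ 2143.5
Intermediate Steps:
A = 45 (A = 9*5 = 45)
M(X) = 2/3 + X/3
j(F) = -3 + 1/F
R = 49 (R = 45 - 1*(-4) = 45 + 4 = 49)
Y = -49 (Y = 49*(2/3 + (1/3)*(-5)) = 49*(2/3 - 5/3) = 49*(-1) = -49)
((17 + Y) + 1/(147 + j(P(5, 2))))*(-67) = ((17 - 49) + 1/(147 + (-3 + 1/5)))*(-67) = (-32 + 1/(147 + (-3 + 1/5)))*(-67) = (-32 + 1/(147 - 14/5))*(-67) = (-32 + 1/(721/5))*(-67) = (-32 + 5/721)*(-67) = -23067/721*(-67) = 1545489/721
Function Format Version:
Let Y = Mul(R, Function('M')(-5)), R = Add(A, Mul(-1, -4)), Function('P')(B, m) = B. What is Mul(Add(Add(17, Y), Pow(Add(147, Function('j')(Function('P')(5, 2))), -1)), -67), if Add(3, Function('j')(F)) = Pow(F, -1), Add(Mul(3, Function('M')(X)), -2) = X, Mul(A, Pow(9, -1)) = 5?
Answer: Rational(1545489, 721) ≈ 2143.5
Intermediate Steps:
A = 45 (A = Mul(9, 5) = 45)
Function('M')(X) = Add(Rational(2, 3), Mul(Rational(1, 3), X))
Function('j')(F) = Add(-3, Pow(F, -1))
R = 49 (R = Add(45, Mul(-1, -4)) = Add(45, 4) = 49)
Y = -49 (Y = Mul(49, Add(Rational(2, 3), Mul(Rational(1, 3), -5))) = Mul(49, Add(Rational(2, 3), Rational(-5, 3))) = Mul(49, -1) = -49)
Mul(Add(Add(17, Y), Pow(Add(147, Function('j')(Function('P')(5, 2))), -1)), -67) = Mul(Add(Add(17, -49), Pow(Add(147, Add(-3, Pow(5, -1))), -1)), -67) = Mul(Add(-32, Pow(Add(147, Add(-3, Rational(1, 5))), -1)), -67) = Mul(Add(-32, Pow(Add(147, Rational(-14, 5)), -1)), -67) = Mul(Add(-32, Pow(Rational(721, 5), -1)), -67) = Mul(Add(-32, Rational(5, 721)), -67) = Mul(Rational(-23067, 721), -67) = Rational(1545489, 721)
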